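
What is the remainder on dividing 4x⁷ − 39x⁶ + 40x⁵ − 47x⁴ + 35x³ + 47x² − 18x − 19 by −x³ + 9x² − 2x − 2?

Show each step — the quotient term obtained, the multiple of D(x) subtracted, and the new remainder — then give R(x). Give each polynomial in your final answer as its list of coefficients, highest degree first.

Step 1: lead(4x⁷ − 39x⁶ + 40x⁵ − 47x⁴ + 35x³ + 47x² − 18x − 19) ÷ lead(D) = 4x⁷ ÷ −x³ = −4x⁴. Subtract (−4x⁴)·D = 4x⁷ − 36x⁶ + 8x⁵ + 8x⁴. Remainder: −3x⁶ + 32x⁵ − 55x⁴ + 35x³ + 47x² − 18x − 19.
Step 2: lead(−3x⁶ + 32x⁵ − 55x⁴ + 35x³ + 47x² − 18x − 19) ÷ lead(D) = −3x⁶ ÷ −x³ = 3x³. Subtract (3x³)·D = −3x⁶ + 27x⁵ − 6x⁴ − 6x³. Remainder: 5x⁵ − 49x⁴ + 41x³ + 47x² − 18x − 19.
Step 3: lead(5x⁵ − 49x⁴ + 41x³ + 47x² − 18x − 19) ÷ lead(D) = 5x⁵ ÷ −x³ = −5x². Subtract (−5x²)·D = 5x⁵ − 45x⁴ + 10x³ + 10x². Remainder: −4x⁴ + 31x³ + 37x² − 18x − 19.
Step 4: lead(−4x⁴ + 31x³ + 37x² − 18x − 19) ÷ lead(D) = −4x⁴ ÷ −x³ = 4x. Subtract (4x)·D = −4x⁴ + 36x³ − 8x² − 8x. Remainder: −5x³ + 45x² − 10x − 19.
Step 5: lead(−5x³ + 45x² − 10x − 19) ÷ lead(D) = −5x³ ÷ −x³ = 5. Subtract (5)·D = −5x³ + 45x² − 10x − 10. Remainder: −9.

R = [-9]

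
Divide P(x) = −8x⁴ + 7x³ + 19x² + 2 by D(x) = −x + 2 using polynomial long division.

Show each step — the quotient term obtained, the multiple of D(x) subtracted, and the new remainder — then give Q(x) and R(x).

Step 1: lead(−8x⁴ + 7x³ + 19x² + 2) ÷ lead(D) = −8x⁴ ÷ −x = 8x³. Subtract (8x³)·D = −8x⁴ + 16x³. Remainder: −9x³ + 19x² + 2.
Step 2: lead(−9x³ + 19x² + 2) ÷ lead(D) = −9x³ ÷ −x = 9x². Subtract (9x²)·D = −9x³ + 18x². Remainder: x² + 2.
Step 3: lead(x² + 2) ÷ lead(D) = x² ÷ −x = −x. Subtract (−x)·D = x² − 2x. Remainder: 2x + 2.
Step 4: lead(2x + 2) ÷ lead(D) = 2x ÷ −x = −2. Subtract (−2)·D = 2x − 4. Remainder: 6.

Q(x) = 8x³ + 9x² − x − 2; R(x) = 6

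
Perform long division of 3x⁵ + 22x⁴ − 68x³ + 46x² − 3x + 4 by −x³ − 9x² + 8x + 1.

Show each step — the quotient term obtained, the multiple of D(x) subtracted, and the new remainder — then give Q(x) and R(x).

Q(x) = −3x² + 5x − 1; R(x) = 5

Step 1: lead(3x⁵ + 22x⁴ − 68x³ + 46x² − 3x + 4) ÷ lead(D) = 3x⁵ ÷ −x³ = −3x². Subtract (−3x²)·D = 3x⁵ + 27x⁴ − 24x³ − 3x². Remainder: −5x⁴ − 44x³ + 49x² − 3x + 4.
Step 2: lead(−5x⁴ − 44x³ + 49x² − 3x + 4) ÷ lead(D) = −5x⁴ ÷ −x³ = 5x. Subtract (5x)·D = −5x⁴ − 45x³ + 40x² + 5x. Remainder: x³ + 9x² − 8x + 4.
Step 3: lead(x³ + 9x² − 8x + 4) ÷ lead(D) = x³ ÷ −x³ = −1. Subtract (−1)·D = x³ + 9x² − 8x − 1. Remainder: 5.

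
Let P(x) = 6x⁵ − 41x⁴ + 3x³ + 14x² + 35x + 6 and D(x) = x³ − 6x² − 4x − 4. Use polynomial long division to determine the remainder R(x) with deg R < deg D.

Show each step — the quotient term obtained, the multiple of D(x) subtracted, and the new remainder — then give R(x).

Step 1: lead(6x⁵ − 41x⁴ + 3x³ + 14x² + 35x + 6) ÷ lead(D) = 6x⁵ ÷ x³ = 6x². Subtract (6x²)·D = 6x⁵ − 36x⁴ − 24x³ − 24x². Remainder: −5x⁴ + 27x³ + 38x² + 35x + 6.
Step 2: lead(−5x⁴ + 27x³ + 38x² + 35x + 6) ÷ lead(D) = −5x⁴ ÷ x³ = −5x. Subtract (−5x)·D = −5x⁴ + 30x³ + 20x² + 20x. Remainder: −3x³ + 18x² + 15x + 6.
Step 3: lead(−3x³ + 18x² + 15x + 6) ÷ lead(D) = −3x³ ÷ x³ = −3. Subtract (−3)·D = −3x³ + 18x² + 12x + 12. Remainder: 3x − 6.

R(x) = 3x − 6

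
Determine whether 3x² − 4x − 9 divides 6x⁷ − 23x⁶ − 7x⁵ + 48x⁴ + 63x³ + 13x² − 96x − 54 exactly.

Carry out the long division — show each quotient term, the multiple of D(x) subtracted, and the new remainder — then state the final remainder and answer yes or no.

R(x) = 0, so D(x) is a factor of P(x). yes

Step 1: lead(6x⁷ − 23x⁶ − 7x⁵ + 48x⁴ + 63x³ + 13x² − 96x − 54) ÷ lead(D) = 6x⁷ ÷ 3x² = 2x⁵. Subtract (2x⁵)·D = 6x⁷ − 8x⁶ − 18x⁵. Remainder: −15x⁶ + 11x⁵ + 48x⁴ + 63x³ + 13x² − 96x − 54.
Step 2: lead(−15x⁶ + 11x⁵ + 48x⁴ + 63x³ + 13x² − 96x − 54) ÷ lead(D) = −15x⁶ ÷ 3x² = −5x⁴. Subtract (−5x⁴)·D = −15x⁶ + 20x⁵ + 45x⁴. Remainder: −9x⁵ + 3x⁴ + 63x³ + 13x² − 96x − 54.
Step 3: lead(−9x⁵ + 3x⁴ + 63x³ + 13x² − 96x − 54) ÷ lead(D) = −9x⁵ ÷ 3x² = −3x³. Subtract (−3x³)·D = −9x⁵ + 12x⁴ + 27x³. Remainder: −9x⁴ + 36x³ + 13x² − 96x − 54.
Step 4: lead(−9x⁴ + 36x³ + 13x² − 96x − 54) ÷ lead(D) = −9x⁴ ÷ 3x² = −3x². Subtract (−3x²)·D = −9x⁴ + 12x³ + 27x². Remainder: 24x³ − 14x² − 96x − 54.
Step 5: lead(24x³ − 14x² − 96x − 54) ÷ lead(D) = 24x³ ÷ 3x² = 8x. Subtract (8x)·D = 24x³ − 32x² − 72x. Remainder: 18x² − 24x − 54.
Step 6: lead(18x² − 24x − 54) ÷ lead(D) = 18x² ÷ 3x² = 6. Subtract (6)·D = 18x² − 24x − 54. Remainder: 0.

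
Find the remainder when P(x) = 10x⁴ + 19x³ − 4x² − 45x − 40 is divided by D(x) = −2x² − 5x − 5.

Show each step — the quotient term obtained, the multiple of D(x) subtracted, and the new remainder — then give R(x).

R(x) = 5x − 5

Step 1: lead(10x⁴ + 19x³ − 4x² − 45x − 40) ÷ lead(D) = 10x⁴ ÷ −2x² = −5x². Subtract (−5x²)·D = 10x⁴ + 25x³ + 25x². Remainder: −6x³ − 29x² − 45x − 40.
Step 2: lead(−6x³ − 29x² − 45x − 40) ÷ lead(D) = −6x³ ÷ −2x² = 3x. Subtract (3x)·D = −6x³ − 15x² − 15x. Remainder: −14x² − 30x − 40.
Step 3: lead(−14x² − 30x − 40) ÷ lead(D) = −14x² ÷ −2x² = 7. Subtract (7)·D = −14x² − 35x − 35. Remainder: 5x − 5.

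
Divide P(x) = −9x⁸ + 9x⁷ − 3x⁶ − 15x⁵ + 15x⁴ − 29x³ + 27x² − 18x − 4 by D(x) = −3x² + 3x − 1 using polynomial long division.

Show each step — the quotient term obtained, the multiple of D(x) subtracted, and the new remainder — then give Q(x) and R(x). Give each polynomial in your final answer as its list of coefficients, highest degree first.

Step 1: lead(−9x⁸ + 9x⁷ − 3x⁶ − 15x⁵ + 15x⁴ − 29x³ + 27x² − 18x − 4) ÷ lead(D) = −9x⁸ ÷ −3x² = 3x⁶. Subtract (3x⁶)·D = −9x⁸ + 9x⁷ − 3x⁶. Remainder: −15x⁵ + 15x⁴ − 29x³ + 27x² − 18x − 4.
Step 2: lead(−15x⁵ + 15x⁴ − 29x³ + 27x² − 18x − 4) ÷ lead(D) = −15x⁵ ÷ −3x² = 5x³. Subtract (5x³)·D = −15x⁵ + 15x⁴ − 5x³. Remainder: −24x³ + 27x² − 18x − 4.
Step 3: lead(−24x³ + 27x² − 18x − 4) ÷ lead(D) = −24x³ ÷ −3x² = 8x. Subtract (8x)·D = −24x³ + 24x² − 8x. Remainder: 3x² − 10x − 4.
Step 4: lead(3x² − 10x − 4) ÷ lead(D) = 3x² ÷ −3x² = −1. Subtract (−1)·D = 3x² − 3x + 1. Remainder: −7x − 5.

Q = [3, 0, 0, 5, 0, 8, -1]; R = [-7, -5]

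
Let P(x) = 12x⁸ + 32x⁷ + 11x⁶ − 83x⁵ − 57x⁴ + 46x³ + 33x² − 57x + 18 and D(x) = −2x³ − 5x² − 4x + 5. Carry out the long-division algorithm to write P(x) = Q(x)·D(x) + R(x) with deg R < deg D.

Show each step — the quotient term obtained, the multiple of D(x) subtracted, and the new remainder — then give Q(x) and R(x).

Q(x) = −6x⁵ − x⁴ + 9x³ + 6x² − 7x + 5; R(x) = −2x − 7

Step 1: lead(12x⁸ + 32x⁷ + 11x⁶ − 83x⁵ − 57x⁴ + 46x³ + 33x² − 57x + 18) ÷ lead(D) = 12x⁸ ÷ −2x³ = −6x⁵. Subtract (−6x⁵)·D = 12x⁸ + 30x⁷ + 24x⁶ − 30x⁵. Remainder: 2x⁷ − 13x⁶ − 53x⁵ − 57x⁴ + 46x³ + 33x² − 57x + 18.
Step 2: lead(2x⁷ − 13x⁶ − 53x⁵ − 57x⁴ + 46x³ + 33x² − 57x + 18) ÷ lead(D) = 2x⁷ ÷ −2x³ = −x⁴. Subtract (−x⁴)·D = 2x⁷ + 5x⁶ + 4x⁵ − 5x⁴. Remainder: −18x⁶ − 57x⁵ − 52x⁴ + 46x³ + 33x² − 57x + 18.
Step 3: lead(−18x⁶ − 57x⁵ − 52x⁴ + 46x³ + 33x² − 57x + 18) ÷ lead(D) = −18x⁶ ÷ −2x³ = 9x³. Subtract (9x³)·D = −18x⁶ − 45x⁵ − 36x⁴ + 45x³. Remainder: −12x⁵ − 16x⁴ + x³ + 33x² − 57x + 18.
Step 4: lead(−12x⁵ − 16x⁴ + x³ + 33x² − 57x + 18) ÷ lead(D) = −12x⁵ ÷ −2x³ = 6x². Subtract (6x²)·D = −12x⁵ − 30x⁴ − 24x³ + 30x². Remainder: 14x⁴ + 25x³ + 3x² − 57x + 18.
Step 5: lead(14x⁴ + 25x³ + 3x² − 57x + 18) ÷ lead(D) = 14x⁴ ÷ −2x³ = −7x. Subtract (−7x)·D = 14x⁴ + 35x³ + 28x² − 35x. Remainder: −10x³ − 25x² − 22x + 18.
Step 6: lead(−10x³ − 25x² − 22x + 18) ÷ lead(D) = −10x³ ÷ −2x³ = 5. Subtract (5)·D = −10x³ − 25x² − 20x + 25. Remainder: −2x − 7.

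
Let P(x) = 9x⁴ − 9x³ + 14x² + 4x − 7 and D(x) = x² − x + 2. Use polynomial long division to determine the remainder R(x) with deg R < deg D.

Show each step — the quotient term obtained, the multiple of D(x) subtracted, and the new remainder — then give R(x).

R(x) = 1

Step 1: lead(9x⁴ − 9x³ + 14x² + 4x − 7) ÷ lead(D) = 9x⁴ ÷ x² = 9x². Subtract (9x²)·D = 9x⁴ − 9x³ + 18x². Remainder: −4x² + 4x − 7.
Step 2: lead(−4x² + 4x − 7) ÷ lead(D) = −4x² ÷ x² = −4. Subtract (−4)·D = −4x² + 4x − 8. Remainder: 1.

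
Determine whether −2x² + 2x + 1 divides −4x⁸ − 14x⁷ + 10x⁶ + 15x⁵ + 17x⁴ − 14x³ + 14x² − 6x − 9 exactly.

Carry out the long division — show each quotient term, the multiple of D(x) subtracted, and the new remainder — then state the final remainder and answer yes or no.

Step 1: lead(−4x⁸ − 14x⁷ + 10x⁶ + 15x⁵ + 17x⁴ − 14x³ + 14x² − 6x − 9) ÷ lead(D) = −4x⁸ ÷ −2x² = 2x⁶. Subtract (2x⁶)·D = −4x⁸ + 4x⁷ + 2x⁶. Remainder: −18x⁷ + 8x⁶ + 15x⁵ + 17x⁴ − 14x³ + 14x² − 6x − 9.
Step 2: lead(−18x⁷ + 8x⁶ + 15x⁵ + 17x⁴ − 14x³ + 14x² − 6x − 9) ÷ lead(D) = −18x⁷ ÷ −2x² = 9x⁵. Subtract (9x⁵)·D = −18x⁷ + 18x⁶ + 9x⁵. Remainder: −10x⁶ + 6x⁵ + 17x⁴ − 14x³ + 14x² − 6x − 9.
Step 3: lead(−10x⁶ + 6x⁵ + 17x⁴ − 14x³ + 14x² − 6x − 9) ÷ lead(D) = −10x⁶ ÷ −2x² = 5x⁴. Subtract (5x⁴)·D = −10x⁶ + 10x⁵ + 5x⁴. Remainder: −4x⁵ + 12x⁴ − 14x³ + 14x² − 6x − 9.
Step 4: lead(−4x⁵ + 12x⁴ − 14x³ + 14x² − 6x − 9) ÷ lead(D) = −4x⁵ ÷ −2x² = 2x³. Subtract (2x³)·D = −4x⁵ + 4x⁴ + 2x³. Remainder: 8x⁴ − 16x³ + 14x² − 6x − 9.
Step 5: lead(8x⁴ − 16x³ + 14x² − 6x − 9) ÷ lead(D) = 8x⁴ ÷ −2x² = −4x². Subtract (−4x²)·D = 8x⁴ − 8x³ − 4x². Remainder: −8x³ + 18x² − 6x − 9.
Step 6: lead(−8x³ + 18x² − 6x − 9) ÷ lead(D) = −8x³ ÷ −2x² = 4x. Subtract (4x)·D = −8x³ + 8x² + 4x. Remainder: 10x² − 10x − 9.
Step 7: lead(10x² − 10x − 9) ÷ lead(D) = 10x² ÷ −2x² = −5. Subtract (−5)·D = 10x² − 10x − 5. Remainder: −4.

R(x) = −4, so D(x) is not a factor of P(x). no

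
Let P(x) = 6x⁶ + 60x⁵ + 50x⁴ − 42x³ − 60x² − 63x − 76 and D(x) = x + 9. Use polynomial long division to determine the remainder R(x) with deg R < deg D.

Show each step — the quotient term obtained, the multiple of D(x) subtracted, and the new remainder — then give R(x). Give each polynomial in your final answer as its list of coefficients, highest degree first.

R = [5]

Step 1: lead(6x⁶ + 60x⁵ + 50x⁴ − 42x³ − 60x² − 63x − 76) ÷ lead(D) = 6x⁶ ÷ x = 6x⁵. Subtract (6x⁵)·D = 6x⁶ + 54x⁵. Remainder: 6x⁵ + 50x⁴ − 42x³ − 60x² − 63x − 76.
Step 2: lead(6x⁵ + 50x⁴ − 42x³ − 60x² − 63x − 76) ÷ lead(D) = 6x⁵ ÷ x = 6x⁴. Subtract (6x⁴)·D = 6x⁵ + 54x⁴. Remainder: −4x⁴ − 42x³ − 60x² − 63x − 76.
Step 3: lead(−4x⁴ − 42x³ − 60x² − 63x − 76) ÷ lead(D) = −4x⁴ ÷ x = −4x³. Subtract (−4x³)·D = −4x⁴ − 36x³. Remainder: −6x³ − 60x² − 63x − 76.
Step 4: lead(−6x³ − 60x² − 63x − 76) ÷ lead(D) = −6x³ ÷ x = −6x². Subtract (−6x²)·D = −6x³ − 54x². Remainder: −6x² − 63x − 76.
Step 5: lead(−6x² − 63x − 76) ÷ lead(D) = −6x² ÷ x = −6x. Subtract (−6x)·D = −6x² − 54x. Remainder: −9x − 76.
Step 6: lead(−9x − 76) ÷ lead(D) = −9x ÷ x = −9. Subtract (−9)·D = −9x − 81. Remainder: 5.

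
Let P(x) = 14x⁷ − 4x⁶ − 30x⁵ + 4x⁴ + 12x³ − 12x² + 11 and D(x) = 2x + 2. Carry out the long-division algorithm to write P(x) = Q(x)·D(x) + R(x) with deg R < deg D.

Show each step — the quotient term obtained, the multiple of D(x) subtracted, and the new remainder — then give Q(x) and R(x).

Q(x) = 7x⁶ − 9x⁵ − 6x⁴ + 8x³ − 2x² − 4x + 4; R(x) = 3

Step 1: lead(14x⁷ − 4x⁶ − 30x⁵ + 4x⁴ + 12x³ − 12x² + 11) ÷ lead(D) = 14x⁷ ÷ 2x = 7x⁶. Subtract (7x⁶)·D = 14x⁷ + 14x⁶. Remainder: −18x⁶ − 30x⁵ + 4x⁴ + 12x³ − 12x² + 11.
Step 2: lead(−18x⁶ − 30x⁵ + 4x⁴ + 12x³ − 12x² + 11) ÷ lead(D) = −18x⁶ ÷ 2x = −9x⁵. Subtract (−9x⁵)·D = −18x⁶ − 18x⁵. Remainder: −12x⁵ + 4x⁴ + 12x³ − 12x² + 11.
Step 3: lead(−12x⁵ + 4x⁴ + 12x³ − 12x² + 11) ÷ lead(D) = −12x⁵ ÷ 2x = −6x⁴. Subtract (−6x⁴)·D = −12x⁵ − 12x⁴. Remainder: 16x⁴ + 12x³ − 12x² + 11.
Step 4: lead(16x⁴ + 12x³ − 12x² + 11) ÷ lead(D) = 16x⁴ ÷ 2x = 8x³. Subtract (8x³)·D = 16x⁴ + 16x³. Remainder: −4x³ − 12x² + 11.
Step 5: lead(−4x³ − 12x² + 11) ÷ lead(D) = −4x³ ÷ 2x = −2x². Subtract (−2x²)·D = −4x³ − 4x². Remainder: −8x² + 11.
Step 6: lead(−8x² + 11) ÷ lead(D) = −8x² ÷ 2x = −4x. Subtract (−4x)·D = −8x² − 8x. Remainder: 8x + 11.
Step 7: lead(8x + 11) ÷ lead(D) = 8x ÷ 2x = 4. Subtract (4)·D = 8x + 8. Remainder: 3.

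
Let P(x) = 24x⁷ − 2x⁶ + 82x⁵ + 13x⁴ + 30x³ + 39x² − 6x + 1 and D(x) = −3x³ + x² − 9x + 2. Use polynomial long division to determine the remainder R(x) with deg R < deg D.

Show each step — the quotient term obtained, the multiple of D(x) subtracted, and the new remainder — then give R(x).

R(x) = 3x² − 5x + 3

Step 1: lead(24x⁷ − 2x⁶ + 82x⁵ + 13x⁴ + 30x³ + 39x² − 6x + 1) ÷ lead(D) = 24x⁷ ÷ −3x³ = −8x⁴. Subtract (−8x⁴)·D = 24x⁷ − 8x⁶ + 72x⁵ − 16x⁴. Remainder: 6x⁶ + 10x⁵ + 29x⁴ + 30x³ + 39x² − 6x + 1.
Step 2: lead(6x⁶ + 10x⁵ + 29x⁴ + 30x³ + 39x² − 6x + 1) ÷ lead(D) = 6x⁶ ÷ −3x³ = −2x³. Subtract (−2x³)·D = 6x⁶ − 2x⁵ + 18x⁴ − 4x³. Remainder: 12x⁵ + 11x⁴ + 34x³ + 39x² − 6x + 1.
Step 3: lead(12x⁵ + 11x⁴ + 34x³ + 39x² − 6x + 1) ÷ lead(D) = 12x⁵ ÷ −3x³ = −4x². Subtract (−4x²)·D = 12x⁵ − 4x⁴ + 36x³ − 8x². Remainder: 15x⁴ − 2x³ + 47x² − 6x + 1.
Step 4: lead(15x⁴ − 2x³ + 47x² − 6x + 1) ÷ lead(D) = 15x⁴ ÷ −3x³ = −5x. Subtract (−5x)·D = 15x⁴ − 5x³ + 45x² − 10x. Remainder: 3x³ + 2x² + 4x + 1.
Step 5: lead(3x³ + 2x² + 4x + 1) ÷ lead(D) = 3x³ ÷ −3x³ = −1. Subtract (−1)·D = 3x³ − x² + 9x − 2. Remainder: 3x² − 5x + 3.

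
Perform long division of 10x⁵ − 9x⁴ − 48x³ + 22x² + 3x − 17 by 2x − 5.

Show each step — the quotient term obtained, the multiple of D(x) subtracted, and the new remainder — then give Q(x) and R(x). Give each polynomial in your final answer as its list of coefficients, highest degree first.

Step 1: lead(10x⁵ − 9x⁴ − 48x³ + 22x² + 3x − 17) ÷ lead(D) = 10x⁵ ÷ 2x = 5x⁴. Subtract (5x⁴)·D = 10x⁵ − 25x⁴. Remainder: 16x⁴ − 48x³ + 22x² + 3x − 17.
Step 2: lead(16x⁴ − 48x³ + 22x² + 3x − 17) ÷ lead(D) = 16x⁴ ÷ 2x = 8x³. Subtract (8x³)·D = 16x⁴ − 40x³. Remainder: −8x³ + 22x² + 3x − 17.
Step 3: lead(−8x³ + 22x² + 3x − 17) ÷ lead(D) = −8x³ ÷ 2x = −4x². Subtract (−4x²)·D = −8x³ + 20x². Remainder: 2x² + 3x − 17.
Step 4: lead(2x² + 3x − 17) ÷ lead(D) = 2x² ÷ 2x = x. Subtract (x)·D = 2x² − 5x. Remainder: 8x − 17.
Step 5: lead(8x − 17) ÷ lead(D) = 8x ÷ 2x = 4. Subtract (4)·D = 8x − 20. Remainder: 3.

Q = [5, 8, -4, 1, 4]; R = [3]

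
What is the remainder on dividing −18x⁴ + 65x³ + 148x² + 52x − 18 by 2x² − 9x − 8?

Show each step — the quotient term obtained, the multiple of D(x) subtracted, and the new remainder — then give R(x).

Step 1: lead(−18x⁴ + 65x³ + 148x² + 52x − 18) ÷ lead(D) = −18x⁴ ÷ 2x² = −9x². Subtract (−9x²)·D = −18x⁴ + 81x³ + 72x². Remainder: −16x³ + 76x² + 52x − 18.
Step 2: lead(−16x³ + 76x² + 52x − 18) ÷ lead(D) = −16x³ ÷ 2x² = −8x. Subtract (−8x)·D = −16x³ + 72x² + 64x. Remainder: 4x² − 12x − 18.
Step 3: lead(4x² − 12x − 18) ÷ lead(D) = 4x² ÷ 2x² = 2. Subtract (2)·D = 4x² − 18x − 16. Remainder: 6x − 2.

R(x) = 6x − 2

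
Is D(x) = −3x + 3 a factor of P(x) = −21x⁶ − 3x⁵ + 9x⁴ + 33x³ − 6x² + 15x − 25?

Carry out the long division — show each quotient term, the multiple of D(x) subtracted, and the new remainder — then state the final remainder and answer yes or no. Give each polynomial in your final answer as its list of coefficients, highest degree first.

Step 1: lead(−21x⁶ − 3x⁵ + 9x⁴ + 33x³ − 6x² + 15x − 25) ÷ lead(D) = −21x⁶ ÷ −3x = 7x⁵. Subtract (7x⁵)·D = −21x⁶ + 21x⁵. Remainder: −24x⁵ + 9x⁴ + 33x³ − 6x² + 15x − 25.
Step 2: lead(−24x⁵ + 9x⁴ + 33x³ − 6x² + 15x − 25) ÷ lead(D) = −24x⁵ ÷ −3x = 8x⁴. Subtract (8x⁴)·D = −24x⁵ + 24x⁴. Remainder: −15x⁴ + 33x³ − 6x² + 15x − 25.
Step 3: lead(−15x⁴ + 33x³ − 6x² + 15x − 25) ÷ lead(D) = −15x⁴ ÷ −3x = 5x³. Subtract (5x³)·D = −15x⁴ + 15x³. Remainder: 18x³ − 6x² + 15x − 25.
Step 4: lead(18x³ − 6x² + 15x − 25) ÷ lead(D) = 18x³ ÷ −3x = −6x². Subtract (−6x²)·D = 18x³ − 18x². Remainder: 12x² + 15x − 25.
Step 5: lead(12x² + 15x − 25) ÷ lead(D) = 12x² ÷ −3x = −4x. Subtract (−4x)·D = 12x² − 12x. Remainder: 27x − 25.
Step 6: lead(27x − 25) ÷ lead(D) = 27x ÷ −3x = −9. Subtract (−9)·D = 27x − 27. Remainder: 2.

R = [2], so D(x) is not a factor of P(x). no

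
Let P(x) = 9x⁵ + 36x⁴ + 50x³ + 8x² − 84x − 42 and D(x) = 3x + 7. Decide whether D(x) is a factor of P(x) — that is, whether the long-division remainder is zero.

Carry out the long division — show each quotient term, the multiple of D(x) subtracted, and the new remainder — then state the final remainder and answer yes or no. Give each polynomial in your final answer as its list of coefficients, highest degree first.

R = [7], so D(x) is not a factor of P(x). no

Step 1: lead(9x⁵ + 36x⁴ + 50x³ + 8x² − 84x − 42) ÷ lead(D) = 9x⁵ ÷ 3x = 3x⁴. Subtract (3x⁴)·D = 9x⁵ + 21x⁴. Remainder: 15x⁴ + 50x³ + 8x² − 84x − 42.
Step 2: lead(15x⁴ + 50x³ + 8x² − 84x − 42) ÷ lead(D) = 15x⁴ ÷ 3x = 5x³. Subtract (5x³)·D = 15x⁴ + 35x³. Remainder: 15x³ + 8x² − 84x − 42.
Step 3: lead(15x³ + 8x² − 84x − 42) ÷ lead(D) = 15x³ ÷ 3x = 5x². Subtract (5x²)·D = 15x³ + 35x². Remainder: −27x² − 84x − 42.
Step 4: lead(−27x² − 84x − 42) ÷ lead(D) = −27x² ÷ 3x = −9x. Subtract (−9x)·D = −27x² − 63x. Remainder: −21x − 42.
Step 5: lead(−21x − 42) ÷ lead(D) = −21x ÷ 3x = −7. Subtract (−7)·D = −21x − 49. Remainder: 7.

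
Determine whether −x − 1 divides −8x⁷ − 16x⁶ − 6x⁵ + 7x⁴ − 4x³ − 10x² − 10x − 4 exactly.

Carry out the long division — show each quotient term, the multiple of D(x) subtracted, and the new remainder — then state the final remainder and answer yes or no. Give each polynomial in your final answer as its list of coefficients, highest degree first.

R = [5], so D(x) is not a factor of P(x). no

Step 1: lead(−8x⁷ − 16x⁶ − 6x⁵ + 7x⁴ − 4x³ − 10x² − 10x − 4) ÷ lead(D) = −8x⁷ ÷ −x = 8x⁶. Subtract (8x⁶)·D = −8x⁷ − 8x⁶. Remainder: −8x⁶ − 6x⁵ + 7x⁴ − 4x³ − 10x² − 10x − 4.
Step 2: lead(−8x⁶ − 6x⁵ + 7x⁴ − 4x³ − 10x² − 10x − 4) ÷ lead(D) = −8x⁶ ÷ −x = 8x⁵. Subtract (8x⁵)·D = −8x⁶ − 8x⁵. Remainder: 2x⁵ + 7x⁴ − 4x³ − 10x² − 10x − 4.
Step 3: lead(2x⁵ + 7x⁴ − 4x³ − 10x² − 10x − 4) ÷ lead(D) = 2x⁵ ÷ −x = −2x⁴. Subtract (−2x⁴)·D = 2x⁵ + 2x⁴. Remainder: 5x⁴ − 4x³ − 10x² − 10x − 4.
Step 4: lead(5x⁴ − 4x³ − 10x² − 10x − 4) ÷ lead(D) = 5x⁴ ÷ −x = −5x³. Subtract (−5x³)·D = 5x⁴ + 5x³. Remainder: −9x³ − 10x² − 10x − 4.
Step 5: lead(−9x³ − 10x² − 10x − 4) ÷ lead(D) = −9x³ ÷ −x = 9x². Subtract (9x²)·D = −9x³ − 9x². Remainder: −x² − 10x − 4.
Step 6: lead(−x² − 10x − 4) ÷ lead(D) = −x² ÷ −x = x. Subtract (x)·D = −x² − x. Remainder: −9x − 4.
Step 7: lead(−9x − 4) ÷ lead(D) = −9x ÷ −x = 9. Subtract (9)·D = −9x − 9. Remainder: 5.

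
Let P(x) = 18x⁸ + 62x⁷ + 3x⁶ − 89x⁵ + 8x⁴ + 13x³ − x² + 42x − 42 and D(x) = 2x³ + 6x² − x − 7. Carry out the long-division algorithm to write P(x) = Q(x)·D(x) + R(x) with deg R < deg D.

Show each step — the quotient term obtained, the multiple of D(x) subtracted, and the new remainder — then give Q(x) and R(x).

Step 1: lead(18x⁸ + 62x⁷ + 3x⁶ − 89x⁵ + 8x⁴ + 13x³ − x² + 42x − 42) ÷ lead(D) = 18x⁸ ÷ 2x³ = 9x⁵. Subtract (9x⁵)·D = 18x⁸ + 54x⁷ − 9x⁶ − 63x⁵. Remainder: 8x⁷ + 12x⁶ − 26x⁵ + 8x⁴ + 13x³ − x² + 42x − 42.
Step 2: lead(8x⁷ + 12x⁶ − 26x⁵ + 8x⁴ + 13x³ − x² + 42x − 42) ÷ lead(D) = 8x⁷ ÷ 2x³ = 4x⁴. Subtract (4x⁴)·D = 8x⁷ + 24x⁶ − 4x⁵ − 28x⁴. Remainder: −12x⁶ − 22x⁵ + 36x⁴ + 13x³ − x² + 42x − 42.
Step 3: lead(−12x⁶ − 22x⁵ + 36x⁴ + 13x³ − x² + 42x − 42) ÷ lead(D) = −12x⁶ ÷ 2x³ = −6x³. Subtract (−6x³)·D = −12x⁶ − 36x⁵ + 6x⁴ + 42x³. Remainder: 14x⁵ + 30x⁴ − 29x³ − x² + 42x − 42.
Step 4: lead(14x⁵ + 30x⁴ − 29x³ − x² + 42x − 42) ÷ lead(D) = 14x⁵ ÷ 2x³ = 7x². Subtract (7x²)·D = 14x⁵ + 42x⁴ − 7x³ − 49x². Remainder: −12x⁴ − 22x³ + 48x² + 42x − 42.
Step 5: lead(−12x⁴ − 22x³ + 48x² + 42x − 42) ÷ lead(D) = −12x⁴ ÷ 2x³ = −6x. Subtract (−6x)·D = −12x⁴ − 36x³ + 6x² + 42x. Remainder: 14x³ + 42x² − 42.
Step 6: lead(14x³ + 42x² − 42) ÷ lead(D) = 14x³ ÷ 2x³ = 7. Subtract (7)·D = 14x³ + 42x² − 7x − 49. Remainder: 7x + 7.

Q(x) = 9x⁵ + 4x⁴ − 6x³ + 7x² − 6x + 7; R(x) = 7x + 7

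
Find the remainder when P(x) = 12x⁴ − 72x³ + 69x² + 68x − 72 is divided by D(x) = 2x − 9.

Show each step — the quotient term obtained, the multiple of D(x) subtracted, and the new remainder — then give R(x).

Step 1: lead(12x⁴ − 72x³ + 69x² + 68x − 72) ÷ lead(D) = 12x⁴ ÷ 2x = 6x³. Subtract (6x³)·D = 12x⁴ − 54x³. Remainder: −18x³ + 69x² + 68x − 72.
Step 2: lead(−18x³ + 69x² + 68x − 72) ÷ lead(D) = −18x³ ÷ 2x = −9x². Subtract (−9x²)·D = −18x³ + 81x². Remainder: −12x² + 68x − 72.
Step 3: lead(−12x² + 68x − 72) ÷ lead(D) = −12x² ÷ 2x = −6x. Subtract (−6x)·D = −12x² + 54x. Remainder: 14x − 72.
Step 4: lead(14x − 72) ÷ lead(D) = 14x ÷ 2x = 7. Subtract (7)·D = 14x − 63. Remainder: −9.

R(x) = −9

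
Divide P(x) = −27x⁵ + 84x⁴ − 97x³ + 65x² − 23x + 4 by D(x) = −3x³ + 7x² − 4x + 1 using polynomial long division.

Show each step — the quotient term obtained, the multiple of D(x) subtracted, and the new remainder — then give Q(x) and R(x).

Q(x) = 9x² − 7x + 4; R(x) = 0

Step 1: lead(−27x⁵ + 84x⁴ − 97x³ + 65x² − 23x + 4) ÷ lead(D) = −27x⁵ ÷ −3x³ = 9x². Subtract (9x²)·D = −27x⁵ + 63x⁴ − 36x³ + 9x². Remainder: 21x⁴ − 61x³ + 56x² − 23x + 4.
Step 2: lead(21x⁴ − 61x³ + 56x² − 23x + 4) ÷ lead(D) = 21x⁴ ÷ −3x³ = −7x. Subtract (−7x)·D = 21x⁴ − 49x³ + 28x² − 7x. Remainder: −12x³ + 28x² − 16x + 4.
Step 3: lead(−12x³ + 28x² − 16x + 4) ÷ lead(D) = −12x³ ÷ −3x³ = 4. Subtract (4)·D = −12x³ + 28x² − 16x + 4. Remainder: 0.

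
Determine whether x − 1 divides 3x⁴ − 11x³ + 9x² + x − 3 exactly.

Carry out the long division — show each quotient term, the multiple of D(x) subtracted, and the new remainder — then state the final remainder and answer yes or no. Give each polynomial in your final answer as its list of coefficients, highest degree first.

R = [-1], so D(x) is not a factor of P(x). no

Step 1: lead(3x⁴ − 11x³ + 9x² + x − 3) ÷ lead(D) = 3x⁴ ÷ x = 3x³. Subtract (3x³)·D = 3x⁴ − 3x³. Remainder: −8x³ + 9x² + x − 3.
Step 2: lead(−8x³ + 9x² + x − 3) ÷ lead(D) = −8x³ ÷ x = −8x². Subtract (−8x²)·D = −8x³ + 8x². Remainder: x² + x − 3.
Step 3: lead(x² + x − 3) ÷ lead(D) = x² ÷ x = x. Subtract (x)·D = x² − x. Remainder: 2x − 3.
Step 4: lead(2x − 3) ÷ lead(D) = 2x ÷ x = 2. Subtract (2)·D = 2x − 2. Remainder: −1.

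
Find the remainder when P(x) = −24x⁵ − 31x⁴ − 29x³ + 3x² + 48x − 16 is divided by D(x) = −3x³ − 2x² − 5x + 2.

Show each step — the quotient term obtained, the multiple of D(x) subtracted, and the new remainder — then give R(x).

Step 1: lead(−24x⁵ − 31x⁴ − 29x³ + 3x² + 48x − 16) ÷ lead(D) = −24x⁵ ÷ −3x³ = 8x². Subtract (8x²)·D = −24x⁵ − 16x⁴ − 40x³ + 16x². Remainder: −15x⁴ + 11x³ − 13x² + 48x − 16.
Step 2: lead(−15x⁴ + 11x³ − 13x² + 48x − 16) ÷ lead(D) = −15x⁴ ÷ −3x³ = 5x. Subtract (5x)·D = −15x⁴ − 10x³ − 25x² + 10x. Remainder: 21x³ + 12x² + 38x − 16.
Step 3: lead(21x³ + 12x² + 38x − 16) ÷ lead(D) = 21x³ ÷ −3x³ = −7. Subtract (−7)·D = 21x³ + 14x² + 35x − 14. Remainder: −2x² + 3x − 2.

R(x) = −2x² + 3x − 2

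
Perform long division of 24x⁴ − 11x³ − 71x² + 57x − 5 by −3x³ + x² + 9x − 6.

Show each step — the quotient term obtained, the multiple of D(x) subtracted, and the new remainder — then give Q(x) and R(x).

Q(x) = −8x + 1; R(x) = 1

Step 1: lead(24x⁴ − 11x³ − 71x² + 57x − 5) ÷ lead(D) = 24x⁴ ÷ −3x³ = −8x. Subtract (−8x)·D = 24x⁴ − 8x³ − 72x² + 48x. Remainder: −3x³ + x² + 9x − 5.
Step 2: lead(−3x³ + x² + 9x − 5) ÷ lead(D) = −3x³ ÷ −3x³ = 1. Subtract (1)·D = −3x³ + x² + 9x − 6. Remainder: 1.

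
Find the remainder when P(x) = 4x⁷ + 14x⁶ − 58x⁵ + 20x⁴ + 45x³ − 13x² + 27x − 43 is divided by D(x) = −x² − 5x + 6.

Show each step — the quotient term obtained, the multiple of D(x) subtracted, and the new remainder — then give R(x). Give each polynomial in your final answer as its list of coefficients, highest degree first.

R = [3, -7]

Step 1: lead(4x⁷ + 14x⁶ − 58x⁵ + 20x⁴ + 45x³ − 13x² + 27x − 43) ÷ lead(D) = 4x⁷ ÷ −x² = −4x⁵. Subtract (−4x⁵)·D = 4x⁷ + 20x⁶ − 24x⁵. Remainder: −6x⁶ − 34x⁵ + 20x⁴ + 45x³ − 13x² + 27x − 43.
Step 2: lead(−6x⁶ − 34x⁵ + 20x⁴ + 45x³ − 13x² + 27x − 43) ÷ lead(D) = −6x⁶ ÷ −x² = 6x⁴. Subtract (6x⁴)·D = −6x⁶ − 30x⁵ + 36x⁴. Remainder: −4x⁵ − 16x⁴ + 45x³ − 13x² + 27x − 43.
Step 3: lead(−4x⁵ − 16x⁴ + 45x³ − 13x² + 27x − 43) ÷ lead(D) = −4x⁵ ÷ −x² = 4x³. Subtract (4x³)·D = −4x⁵ − 20x⁴ + 24x³. Remainder: 4x⁴ + 21x³ − 13x² + 27x − 43.
Step 4: lead(4x⁴ + 21x³ − 13x² + 27x − 43) ÷ lead(D) = 4x⁴ ÷ −x² = −4x². Subtract (−4x²)·D = 4x⁴ + 20x³ − 24x². Remainder: x³ + 11x² + 27x − 43.
Step 5: lead(x³ + 11x² + 27x − 43) ÷ lead(D) = x³ ÷ −x² = −x. Subtract (−x)·D = x³ + 5x² − 6x. Remainder: 6x² + 33x − 43.
Step 6: lead(6x² + 33x − 43) ÷ lead(D) = 6x² ÷ −x² = −6. Subtract (−6)·D = 6x² + 30x − 36. Remainder: 3x − 7.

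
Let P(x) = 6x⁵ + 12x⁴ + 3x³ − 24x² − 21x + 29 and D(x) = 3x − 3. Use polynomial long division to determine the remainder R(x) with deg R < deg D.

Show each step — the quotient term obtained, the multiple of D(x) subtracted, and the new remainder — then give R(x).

Step 1: lead(6x⁵ + 12x⁴ + 3x³ − 24x² − 21x + 29) ÷ lead(D) = 6x⁵ ÷ 3x = 2x⁴. Subtract (2x⁴)·D = 6x⁵ − 6x⁴. Remainder: 18x⁴ + 3x³ − 24x² − 21x + 29.
Step 2: lead(18x⁴ + 3x³ − 24x² − 21x + 29) ÷ lead(D) = 18x⁴ ÷ 3x = 6x³. Subtract (6x³)·D = 18x⁴ − 18x³. Remainder: 21x³ − 24x² − 21x + 29.
Step 3: lead(21x³ − 24x² − 21x + 29) ÷ lead(D) = 21x³ ÷ 3x = 7x². Subtract (7x²)·D = 21x³ − 21x². Remainder: −3x² − 21x + 29.
Step 4: lead(−3x² − 21x + 29) ÷ lead(D) = −3x² ÷ 3x = −x. Subtract (−x)·D = −3x² + 3x. Remainder: −24x + 29.
Step 5: lead(−24x + 29) ÷ lead(D) = −24x ÷ 3x = −8. Subtract (−8)·D = −24x + 24. Remainder: 5.

R(x) = 5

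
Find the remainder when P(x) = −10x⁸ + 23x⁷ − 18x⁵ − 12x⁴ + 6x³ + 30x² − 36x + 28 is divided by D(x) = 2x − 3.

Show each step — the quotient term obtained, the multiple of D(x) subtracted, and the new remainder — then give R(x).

Step 1: lead(−10x⁸ + 23x⁷ − 18x⁵ − 12x⁴ + 6x³ + 30x² − 36x + 28) ÷ lead(D) = −10x⁸ ÷ 2x = −5x⁷. Subtract (−5x⁷)·D = −10x⁸ + 15x⁷. Remainder: 8x⁷ − 18x⁵ − 12x⁴ + 6x³ + 30x² − 36x + 28.
Step 2: lead(8x⁷ − 18x⁵ − 12x⁴ + 6x³ + 30x² − 36x + 28) ÷ lead(D) = 8x⁷ ÷ 2x = 4x⁶. Subtract (4x⁶)·D = 8x⁷ − 12x⁶. Remainder: 12x⁶ − 18x⁵ − 12x⁴ + 6x³ + 30x² − 36x + 28.
Step 3: lead(12x⁶ − 18x⁵ − 12x⁴ + 6x³ + 30x² − 36x + 28) ÷ lead(D) = 12x⁶ ÷ 2x = 6x⁵. Subtract (6x⁵)·D = 12x⁶ − 18x⁵. Remainder: −12x⁴ + 6x³ + 30x² − 36x + 28.
Step 4: lead(−12x⁴ + 6x³ + 30x² − 36x + 28) ÷ lead(D) = −12x⁴ ÷ 2x = −6x³. Subtract (−6x³)·D = −12x⁴ + 18x³. Remainder: −12x³ + 30x² − 36x + 28.
Step 5: lead(−12x³ + 30x² − 36x + 28) ÷ lead(D) = −12x³ ÷ 2x = −6x². Subtract (−6x²)·D = −12x³ + 18x². Remainder: 12x² − 36x + 28.
Step 6: lead(12x² − 36x + 28) ÷ lead(D) = 12x² ÷ 2x = 6x. Subtract (6x)·D = 12x² − 18x. Remainder: −18x + 28.
Step 7: lead(−18x + 28) ÷ lead(D) = −18x ÷ 2x = −9. Subtract (−9)·D = −18x + 27. Remainder: 1.

R(x) = 1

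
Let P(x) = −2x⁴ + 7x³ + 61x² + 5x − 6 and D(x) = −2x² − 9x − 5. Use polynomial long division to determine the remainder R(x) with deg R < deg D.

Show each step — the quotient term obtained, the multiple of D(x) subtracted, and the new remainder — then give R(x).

Step 1: lead(−2x⁴ + 7x³ + 61x² + 5x − 6) ÷ lead(D) = −2x⁴ ÷ −2x² = x². Subtract (x²)·D = −2x⁴ − 9x³ − 5x². Remainder: 16x³ + 66x² + 5x − 6.
Step 2: lead(16x³ + 66x² + 5x − 6) ÷ lead(D) = 16x³ ÷ −2x² = −8x. Subtract (−8x)·D = 16x³ + 72x² + 40x. Remainder: −6x² − 35x − 6.
Step 3: lead(−6x² − 35x − 6) ÷ lead(D) = −6x² ÷ −2x² = 3. Subtract (3)·D = −6x² − 27x − 15. Remainder: −8x + 9.

R(x) = −8x + 9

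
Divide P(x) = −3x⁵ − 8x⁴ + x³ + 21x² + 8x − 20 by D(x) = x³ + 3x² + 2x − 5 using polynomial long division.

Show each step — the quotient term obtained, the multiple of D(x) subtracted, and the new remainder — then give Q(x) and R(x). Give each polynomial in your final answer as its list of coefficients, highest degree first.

Q = [-3, 1, 4]; R = [-8, 5, 0]

Step 1: lead(−3x⁵ − 8x⁴ + x³ + 21x² + 8x − 20) ÷ lead(D) = −3x⁵ ÷ x³ = −3x². Subtract (−3x²)·D = −3x⁵ − 9x⁴ − 6x³ + 15x². Remainder: x⁴ + 7x³ + 6x² + 8x − 20.
Step 2: lead(x⁴ + 7x³ + 6x² + 8x − 20) ÷ lead(D) = x⁴ ÷ x³ = x. Subtract (x)·D = x⁴ + 3x³ + 2x² − 5x. Remainder: 4x³ + 4x² + 13x − 20.
Step 3: lead(4x³ + 4x² + 13x − 20) ÷ lead(D) = 4x³ ÷ x³ = 4. Subtract (4)·D = 4x³ + 12x² + 8x − 20. Remainder: −8x² + 5x.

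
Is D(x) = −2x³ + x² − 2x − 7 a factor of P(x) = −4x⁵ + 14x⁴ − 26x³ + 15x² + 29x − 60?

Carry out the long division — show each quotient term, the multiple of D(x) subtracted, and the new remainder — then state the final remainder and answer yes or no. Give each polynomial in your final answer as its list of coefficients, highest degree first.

R = [9, 3, -4], so D(x) is not a factor of P(x). no

Step 1: lead(−4x⁵ + 14x⁴ − 26x³ + 15x² + 29x − 60) ÷ lead(D) = −4x⁵ ÷ −2x³ = 2x². Subtract (2x²)·D = −4x⁵ + 2x⁴ − 4x³ − 14x². Remainder: 12x⁴ − 22x³ + 29x² + 29x − 60.
Step 2: lead(12x⁴ − 22x³ + 29x² + 29x − 60) ÷ lead(D) = 12x⁴ ÷ −2x³ = −6x. Subtract (−6x)·D = 12x⁴ − 6x³ + 12x² + 42x. Remainder: −16x³ + 17x² − 13x − 60.
Step 3: lead(−16x³ + 17x² − 13x − 60) ÷ lead(D) = −16x³ ÷ −2x³ = 8. Subtract (8)·D = −16x³ + 8x² − 16x − 56. Remainder: 9x² + 3x − 4.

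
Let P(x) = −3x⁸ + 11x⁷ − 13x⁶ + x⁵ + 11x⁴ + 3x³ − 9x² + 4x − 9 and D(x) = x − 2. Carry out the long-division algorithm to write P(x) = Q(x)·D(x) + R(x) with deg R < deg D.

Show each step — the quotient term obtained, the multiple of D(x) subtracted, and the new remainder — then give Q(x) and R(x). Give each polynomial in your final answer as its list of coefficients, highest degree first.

Step 1: lead(−3x⁸ + 11x⁷ − 13x⁶ + x⁵ + 11x⁴ + 3x³ − 9x² + 4x − 9) ÷ lead(D) = −3x⁸ ÷ x = −3x⁷. Subtract (−3x⁷)·D = −3x⁸ + 6x⁷. Remainder: 5x⁷ − 13x⁶ + x⁵ + 11x⁴ + 3x³ − 9x² + 4x − 9.
Step 2: lead(5x⁷ − 13x⁶ + x⁵ + 11x⁴ + 3x³ − 9x² + 4x − 9) ÷ lead(D) = 5x⁷ ÷ x = 5x⁶. Subtract (5x⁶)·D = 5x⁷ − 10x⁶. Remainder: −3x⁶ + x⁵ + 11x⁴ + 3x³ − 9x² + 4x − 9.
Step 3: lead(−3x⁶ + x⁵ + 11x⁴ + 3x³ − 9x² + 4x − 9) ÷ lead(D) = −3x⁶ ÷ x = −3x⁵. Subtract (−3x⁵)·D = −3x⁶ + 6x⁵. Remainder: −5x⁵ + 11x⁴ + 3x³ − 9x² + 4x − 9.
Step 4: lead(−5x⁵ + 11x⁴ + 3x³ − 9x² + 4x − 9) ÷ lead(D) = −5x⁵ ÷ x = −5x⁴. Subtract (−5x⁴)·D = −5x⁵ + 10x⁴. Remainder: x⁴ + 3x³ − 9x² + 4x − 9.
Step 5: lead(x⁴ + 3x³ − 9x² + 4x − 9) ÷ lead(D) = x⁴ ÷ x = x³. Subtract (x³)·D = x⁴ − 2x³. Remainder: 5x³ − 9x² + 4x − 9.
Step 6: lead(5x³ − 9x² + 4x − 9) ÷ lead(D) = 5x³ ÷ x = 5x². Subtract (5x²)·D = 5x³ − 10x². Remainder: x² + 4x − 9.
Step 7: lead(x² + 4x − 9) ÷ lead(D) = x² ÷ x = x. Subtract (x)·D = x² − 2x. Remainder: 6x − 9.
Step 8: lead(6x − 9) ÷ lead(D) = 6x ÷ x = 6. Subtract (6)·D = 6x − 12. Remainder: 3.

Q = [-3, 5, -3, -5, 1, 5, 1, 6]; R = [3]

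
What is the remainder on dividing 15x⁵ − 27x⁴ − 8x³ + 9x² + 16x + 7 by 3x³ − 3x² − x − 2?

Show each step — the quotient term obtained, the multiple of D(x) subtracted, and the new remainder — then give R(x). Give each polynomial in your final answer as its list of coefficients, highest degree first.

R = [3, -3]

Step 1: lead(15x⁵ − 27x⁴ − 8x³ + 9x² + 16x + 7) ÷ lead(D) = 15x⁵ ÷ 3x³ = 5x². Subtract (5x²)·D = 15x⁵ − 15x⁴ − 5x³ − 10x². Remainder: −12x⁴ − 3x³ + 19x² + 16x + 7.
Step 2: lead(−12x⁴ − 3x³ + 19x² + 16x + 7) ÷ lead(D) = −12x⁴ ÷ 3x³ = −4x. Subtract (−4x)·D = −12x⁴ + 12x³ + 4x² + 8x. Remainder: −15x³ + 15x² + 8x + 7.
Step 3: lead(−15x³ + 15x² + 8x + 7) ÷ lead(D) = −15x³ ÷ 3x³ = −5. Subtract (−5)·D = −15x³ + 15x² + 5x + 10. Remainder: 3x − 3.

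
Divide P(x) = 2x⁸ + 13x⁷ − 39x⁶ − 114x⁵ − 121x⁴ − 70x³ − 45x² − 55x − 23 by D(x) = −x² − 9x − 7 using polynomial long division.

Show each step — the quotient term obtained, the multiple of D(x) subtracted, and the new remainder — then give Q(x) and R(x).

Step 1: lead(2x⁸ + 13x⁷ − 39x⁶ − 114x⁵ − 121x⁴ − 70x³ − 45x² − 55x − 23) ÷ lead(D) = 2x⁸ ÷ −x² = −2x⁶. Subtract (−2x⁶)·D = 2x⁸ + 18x⁷ + 14x⁶. Remainder: −5x⁷ − 53x⁶ − 114x⁵ − 121x⁴ − 70x³ − 45x² − 55x − 23.
Step 2: lead(−5x⁷ − 53x⁶ − 114x⁵ − 121x⁴ − 70x³ − 45x² − 55x − 23) ÷ lead(D) = −5x⁷ ÷ −x² = 5x⁵. Subtract (5x⁵)·D = −5x⁷ − 45x⁶ − 35x⁵. Remainder: −8x⁶ − 79x⁵ − 121x⁴ − 70x³ − 45x² − 55x − 23.
Step 3: lead(−8x⁶ − 79x⁵ − 121x⁴ − 70x³ − 45x² − 55x − 23) ÷ lead(D) = −8x⁶ ÷ −x² = 8x⁴. Subtract (8x⁴)·D = −8x⁶ − 72x⁵ − 56x⁴. Remainder: −7x⁵ − 65x⁴ − 70x³ − 45x² − 55x − 23.
Step 4: lead(−7x⁵ − 65x⁴ − 70x³ − 45x² − 55x − 23) ÷ lead(D) = −7x⁵ ÷ −x² = 7x³. Subtract (7x³)·D = −7x⁵ − 63x⁴ − 49x³. Remainder: −2x⁴ − 21x³ − 45x² − 55x − 23.
Step 5: lead(−2x⁴ − 21x³ − 45x² − 55x − 23) ÷ lead(D) = −2x⁴ ÷ −x² = 2x². Subtract (2x²)·D = −2x⁴ − 18x³ − 14x². Remainder: −3x³ − 31x² − 55x − 23.
Step 6: lead(−3x³ − 31x² − 55x − 23) ÷ lead(D) = −3x³ ÷ −x² = 3x. Subtract (3x)·D = −3x³ − 27x² − 21x. Remainder: −4x² − 34x − 23.
Step 7: lead(−4x² − 34x − 23) ÷ lead(D) = −4x² ÷ −x² = 4. Subtract (4)·D = −4x² − 36x − 28. Remainder: 2x + 5.

Q(x) = −2x⁶ + 5x⁵ + 8x⁴ + 7x³ + 2x² + 3x + 4; R(x) = 2x + 5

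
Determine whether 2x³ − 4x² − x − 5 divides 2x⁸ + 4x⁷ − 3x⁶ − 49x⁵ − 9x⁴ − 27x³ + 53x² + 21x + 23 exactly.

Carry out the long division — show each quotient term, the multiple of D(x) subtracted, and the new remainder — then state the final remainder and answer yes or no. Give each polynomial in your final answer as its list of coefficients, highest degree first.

R = [1, -2], so D(x) is not a factor of P(x). no

Step 1: lead(2x⁸ + 4x⁷ − 3x⁶ − 49x⁵ − 9x⁴ − 27x³ + 53x² + 21x + 23) ÷ lead(D) = 2x⁸ ÷ 2x³ = x⁵. Subtract (x⁵)·D = 2x⁸ − 4x⁷ − x⁶ − 5x⁵. Remainder: 8x⁷ − 2x⁶ − 44x⁵ − 9x⁴ − 27x³ + 53x² + 21x + 23.
Step 2: lead(8x⁷ − 2x⁶ − 44x⁵ − 9x⁴ − 27x³ + 53x² + 21x + 23) ÷ lead(D) = 8x⁷ ÷ 2x³ = 4x⁴. Subtract (4x⁴)·D = 8x⁷ − 16x⁶ − 4x⁵ − 20x⁴. Remainder: 14x⁶ − 40x⁵ + 11x⁴ − 27x³ + 53x² + 21x + 23.
Step 3: lead(14x⁶ − 40x⁵ + 11x⁴ − 27x³ + 53x² + 21x + 23) ÷ lead(D) = 14x⁶ ÷ 2x³ = 7x³. Subtract (7x³)·D = 14x⁶ − 28x⁵ − 7x⁴ − 35x³. Remainder: −12x⁵ + 18x⁴ + 8x³ + 53x² + 21x + 23.
Step 4: lead(−12x⁵ + 18x⁴ + 8x³ + 53x² + 21x + 23) ÷ lead(D) = −12x⁵ ÷ 2x³ = −6x². Subtract (−6x²)·D = −12x⁵ + 24x⁴ + 6x³ + 30x². Remainder: −6x⁴ + 2x³ + 23x² + 21x + 23.
Step 5: lead(−6x⁴ + 2x³ + 23x² + 21x + 23) ÷ lead(D) = −6x⁴ ÷ 2x³ = −3x. Subtract (−3x)·D = −6x⁴ + 12x³ + 3x² + 15x. Remainder: −10x³ + 20x² + 6x + 23.
Step 6: lead(−10x³ + 20x² + 6x + 23) ÷ lead(D) = −10x³ ÷ 2x³ = −5. Subtract (−5)·D = −10x³ + 20x² + 5x + 25. Remainder: x − 2.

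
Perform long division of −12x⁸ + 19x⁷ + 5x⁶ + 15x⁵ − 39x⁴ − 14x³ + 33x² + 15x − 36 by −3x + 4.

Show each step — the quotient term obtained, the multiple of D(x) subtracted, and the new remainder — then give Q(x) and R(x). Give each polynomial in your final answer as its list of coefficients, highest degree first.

Step 1: lead(−12x⁸ + 19x⁷ + 5x⁶ + 15x⁵ − 39x⁴ − 14x³ + 33x² + 15x − 36) ÷ lead(D) = −12x⁸ ÷ −3x = 4x⁷. Subtract (4x⁷)·D = −12x⁸ + 16x⁷. Remainder: 3x⁷ + 5x⁶ + 15x⁵ − 39x⁴ − 14x³ + 33x² + 15x − 36.
Step 2: lead(3x⁷ + 5x⁶ + 15x⁵ − 39x⁴ − 14x³ + 33x² + 15x − 36) ÷ lead(D) = 3x⁷ ÷ −3x = −x⁶. Subtract (−x⁶)·D = 3x⁷ − 4x⁶. Remainder: 9x⁶ + 15x⁵ − 39x⁴ − 14x³ + 33x² + 15x − 36.
Step 3: lead(9x⁶ + 15x⁵ − 39x⁴ − 14x³ + 33x² + 15x − 36) ÷ lead(D) = 9x⁶ ÷ −3x = −3x⁵. Subtract (−3x⁵)·D = 9x⁶ − 12x⁵. Remainder: 27x⁵ − 39x⁴ − 14x³ + 33x² + 15x − 36.
Step 4: lead(27x⁵ − 39x⁴ − 14x³ + 33x² + 15x − 36) ÷ lead(D) = 27x⁵ ÷ −3x = −9x⁴. Subtract (−9x⁴)·D = 27x⁵ − 36x⁴. Remainder: −3x⁴ − 14x³ + 33x² + 15x − 36.
Step 5: lead(−3x⁴ − 14x³ + 33x² + 15x − 36) ÷ lead(D) = −3x⁴ ÷ −3x = x³. Subtract (x³)·D = −3x⁴ + 4x³. Remainder: −18x³ + 33x² + 15x − 36.
Step 6: lead(−18x³ + 33x² + 15x − 36) ÷ lead(D) = −18x³ ÷ −3x = 6x². Subtract (6x²)·D = −18x³ + 24x². Remainder: 9x² + 15x − 36.
Step 7: lead(9x² + 15x − 36) ÷ lead(D) = 9x² ÷ −3x = −3x. Subtract (−3x)·D = 9x² − 12x. Remainder: 27x − 36.
Step 8: lead(27x − 36) ÷ lead(D) = 27x ÷ −3x = −9. Subtract (−9)·D = 27x − 36. Remainder: 0.

Q = [4, -1, -3, -9, 1, 6, -3, -9]; R = [0]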